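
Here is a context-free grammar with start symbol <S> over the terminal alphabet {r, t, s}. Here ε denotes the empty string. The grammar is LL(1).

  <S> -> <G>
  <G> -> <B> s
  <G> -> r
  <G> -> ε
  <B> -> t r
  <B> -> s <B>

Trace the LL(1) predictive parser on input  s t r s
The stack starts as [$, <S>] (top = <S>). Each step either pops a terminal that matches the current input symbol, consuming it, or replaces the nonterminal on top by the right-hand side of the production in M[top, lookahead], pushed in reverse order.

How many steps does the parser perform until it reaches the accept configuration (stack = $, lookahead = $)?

8

step 1: stack=$ <S>  input=s t r s $  — expand <S> -> <G>
step 2: stack=$ <G>  input=s t r s $  — expand <G> -> <B> s
step 3: stack=$ s <B>  input=s t r s $  — expand <B> -> s <B>
step 4: stack=$ s <B> s  input=s t r s $  — match s
step 5: stack=$ s <B>  input=t r s $  — expand <B> -> t r
step 6: stack=$ s r t  input=t r s $  — match t
step 7: stack=$ s r  input=r s $  — match r
step 8: stack=$ s  input=s $  — match s
Accept reached after 8 steps.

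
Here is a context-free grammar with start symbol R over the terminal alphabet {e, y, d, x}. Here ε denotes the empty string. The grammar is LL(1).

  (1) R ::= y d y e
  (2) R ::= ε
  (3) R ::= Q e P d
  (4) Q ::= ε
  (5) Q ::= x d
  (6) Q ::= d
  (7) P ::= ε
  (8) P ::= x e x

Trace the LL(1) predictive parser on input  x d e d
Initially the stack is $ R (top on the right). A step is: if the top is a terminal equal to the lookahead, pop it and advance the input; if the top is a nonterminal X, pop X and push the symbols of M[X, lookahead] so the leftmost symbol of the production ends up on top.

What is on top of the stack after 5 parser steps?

     Stack        Input      Action
  1  $ R          x d e d $  expand R ::= Q e P d
  2  $ d P e Q    x d e d $  expand Q ::= x d
  3  $ d P e d x  x d e d $  match x
  4  $ d P e d    d e d $    match d
  5  $ d P e      e d $      match e
Stack after step 5: $ d P (top = P).

P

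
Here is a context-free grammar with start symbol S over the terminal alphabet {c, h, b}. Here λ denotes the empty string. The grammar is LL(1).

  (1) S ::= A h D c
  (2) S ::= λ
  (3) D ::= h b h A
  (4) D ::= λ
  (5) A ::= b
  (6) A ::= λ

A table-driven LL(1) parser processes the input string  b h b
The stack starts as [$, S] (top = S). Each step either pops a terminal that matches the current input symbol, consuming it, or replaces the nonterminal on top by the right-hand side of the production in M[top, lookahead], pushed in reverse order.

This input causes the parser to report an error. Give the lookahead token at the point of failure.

b

step 1: stack=$ S  input=b h b $  — expand S ::= A h D c
step 2: stack=$ c D h A  input=b h b $  — expand A ::= b
step 3: stack=$ c D h b  input=b h b $  — match b
step 4: stack=$ c D h  input=h b $  — match h
step 5: stack=$ c D  input=b $  — error: M[D, b] is empty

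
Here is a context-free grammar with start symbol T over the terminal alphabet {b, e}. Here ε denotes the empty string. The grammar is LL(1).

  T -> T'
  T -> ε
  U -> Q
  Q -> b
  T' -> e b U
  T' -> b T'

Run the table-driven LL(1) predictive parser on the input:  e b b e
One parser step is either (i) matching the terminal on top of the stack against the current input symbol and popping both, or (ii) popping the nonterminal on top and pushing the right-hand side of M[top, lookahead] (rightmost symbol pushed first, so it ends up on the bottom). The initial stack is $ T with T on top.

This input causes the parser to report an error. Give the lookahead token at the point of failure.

e

step 1: stack=$ T  input=e b b e $  — expand T -> T'
step 2: stack=$ T'  input=e b b e $  — expand T' -> e b U
step 3: stack=$ U b e  input=e b b e $  — match e
step 4: stack=$ U b  input=b b e $  — match b
step 5: stack=$ U  input=b e $  — expand U -> Q
step 6: stack=$ Q  input=b e $  — expand Q -> b
step 7: stack=$ b  input=b e $  — match b
step 8: stack=$  input=e $  — error: stack empty but input remains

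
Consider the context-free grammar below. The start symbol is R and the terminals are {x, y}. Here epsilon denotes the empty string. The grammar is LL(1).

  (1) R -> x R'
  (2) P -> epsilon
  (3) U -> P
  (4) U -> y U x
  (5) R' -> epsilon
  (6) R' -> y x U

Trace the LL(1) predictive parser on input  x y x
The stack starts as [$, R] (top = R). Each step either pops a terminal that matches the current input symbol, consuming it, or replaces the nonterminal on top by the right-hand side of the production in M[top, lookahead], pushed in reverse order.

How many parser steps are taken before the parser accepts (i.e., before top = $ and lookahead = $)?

7

step 1: stack=$ R  input=x y x $  — expand R -> x R'
step 2: stack=$ R' x  input=x y x $  — match x
step 3: stack=$ R'  input=y x $  — expand R' -> y x U
step 4: stack=$ U x y  input=y x $  — match y
step 5: stack=$ U x  input=x $  — match x
step 6: stack=$ U  input=$  — expand U -> P
step 7: stack=$ P  input=$  — expand P -> epsilon
Accept reached after 7 steps.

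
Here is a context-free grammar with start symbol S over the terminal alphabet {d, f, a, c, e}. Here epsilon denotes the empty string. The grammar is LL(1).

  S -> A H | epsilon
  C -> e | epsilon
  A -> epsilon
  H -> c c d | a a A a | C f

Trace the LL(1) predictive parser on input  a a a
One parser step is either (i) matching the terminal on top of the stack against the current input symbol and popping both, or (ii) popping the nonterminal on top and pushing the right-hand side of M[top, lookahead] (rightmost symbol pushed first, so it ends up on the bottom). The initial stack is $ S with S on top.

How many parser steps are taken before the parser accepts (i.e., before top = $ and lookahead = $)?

7

     Stack      Input    Action
  1  $ S        a a a $  expand S -> A H
  2  $ H A      a a a $  expand A -> epsilon
  3  $ H        a a a $  expand H -> a a A a
  4  $ a A a a  a a a $  match a
  5  $ a A a    a a $    match a
  6  $ a A      a $      expand A -> epsilon
  7  $ a        a $      match a
Accept reached after 7 steps.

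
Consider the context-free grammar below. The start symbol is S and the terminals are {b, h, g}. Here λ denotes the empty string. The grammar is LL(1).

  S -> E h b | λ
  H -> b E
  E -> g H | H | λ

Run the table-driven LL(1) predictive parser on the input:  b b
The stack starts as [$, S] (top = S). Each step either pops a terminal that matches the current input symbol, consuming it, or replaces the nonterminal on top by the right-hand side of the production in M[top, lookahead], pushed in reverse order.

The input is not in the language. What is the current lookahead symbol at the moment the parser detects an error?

$

     Stack      Input  Action
  1  $ S        b b $  expand S -> E h b
  2  $ b h E    b b $  expand E -> H
  3  $ b h H    b b $  expand H -> b E
  4  $ b h E b  b b $  match b
  5  $ b h E    b $    expand E -> H
  6  $ b h H    b $    expand H -> b E
  7  $ b h E b  b $    match b
  8  $ b h E    $      error: M[E, $] is empty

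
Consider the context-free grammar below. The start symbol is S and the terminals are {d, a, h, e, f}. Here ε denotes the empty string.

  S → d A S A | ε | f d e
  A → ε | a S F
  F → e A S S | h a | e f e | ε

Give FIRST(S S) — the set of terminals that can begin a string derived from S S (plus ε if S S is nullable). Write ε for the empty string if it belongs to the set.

FIRST(S): from S→d A S A we get {d}; from S→ε we get {ε}; from S→f d e we get {f}. So FIRST(S) = {ε, d, f}.
FIRST(A): from A→ε we get {ε}; from A→a S F we get {a}. So FIRST(A) = {ε, a}.
FIRST(F): from F→e A S S we get {e}; from F→h a we get {h}; from F→e f e we get {e}; from F→ε we get {ε}. So FIRST(F) = {ε, e, h}.
FIRST(S S): take FIRST of each symbol in turn, carrying on past any symbol whose FIRST contains ε; result {ε, d, f}.

{ε, d, f}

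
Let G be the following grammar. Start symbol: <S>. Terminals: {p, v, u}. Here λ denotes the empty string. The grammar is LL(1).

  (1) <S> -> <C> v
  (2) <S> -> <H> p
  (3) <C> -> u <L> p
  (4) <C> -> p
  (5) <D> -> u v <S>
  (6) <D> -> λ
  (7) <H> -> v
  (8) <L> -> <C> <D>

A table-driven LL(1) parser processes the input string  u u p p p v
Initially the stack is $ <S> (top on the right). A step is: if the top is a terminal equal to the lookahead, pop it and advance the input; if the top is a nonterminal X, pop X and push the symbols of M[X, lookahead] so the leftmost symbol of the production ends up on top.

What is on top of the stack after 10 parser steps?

p

step 1: stack=$ <S>  input=u u p p p v $  — expand <S> -> <C> v
step 2: stack=$ v <C>  input=u u p p p v $  — expand <C> -> u <L> p
step 3: stack=$ v p <L> u  input=u u p p p v $  — match u
step 4: stack=$ v p <L>  input=u p p p v $  — expand <L> -> <C> <D>
step 5: stack=$ v p <D> <C>  input=u p p p v $  — expand <C> -> u <L> p
step 6: stack=$ v p <D> p <L> u  input=u p p p v $  — match u
step 7: stack=$ v p <D> p <L>  input=p p p v $  — expand <L> -> <C> <D>
step 8: stack=$ v p <D> p <D> <C>  input=p p p v $  — expand <C> -> p
step 9: stack=$ v p <D> p <D> p  input=p p p v $  — match p
step 10: stack=$ v p <D> p <D>  input=p p v $  — expand <D> -> λ
Stack after step 10: $ v p <D> p (top = p).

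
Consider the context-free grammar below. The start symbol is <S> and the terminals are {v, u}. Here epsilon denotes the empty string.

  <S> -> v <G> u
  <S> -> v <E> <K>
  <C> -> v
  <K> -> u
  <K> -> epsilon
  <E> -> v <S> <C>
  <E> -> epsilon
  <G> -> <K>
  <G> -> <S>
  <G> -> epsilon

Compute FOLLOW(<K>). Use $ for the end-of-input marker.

FIRST(<S>) = {v}
FIRST(<C>) = {v}
FIRST(<K>) = {epsilon, u}
FIRST(<E>) = {epsilon, v}
FIRST(<G>) = {epsilon, u, v}  (via <K>, <S>)
FOLLOW(<S>) includes $ since <S> is the start symbol.
FOLLOW(<G>): in <S>->v <G> u, <G> is followed by u with FIRST {u}. Thus FOLLOW(<G>) = {u}.
FOLLOW(<S>): in <E>->v <S> <C>, <S> is followed by <C> with FIRST {v}; in <G>-><S>, the suffix after <S> is empty, so FOLLOW(<S>) ⊇ FOLLOW(<G>) = {u}. Thus FOLLOW(<S>) = {$, u, v}.
FOLLOW(<K>): in <S>->v <E> <K>, the suffix after <K> is empty, so FOLLOW(<K>) ⊇ FOLLOW(<S>) = {$, u, v}; in <G>-><K>, the suffix after <K> is empty, so FOLLOW(<K>) ⊇ FOLLOW(<G>) = {u}. Thus FOLLOW(<K>) = {$, u, v}.
FOLLOW(<E>): in <S>->v <E> <K>, <E> is followed by <K> with FIRST {epsilon, u}; in <S>->v <E> <K>, the suffix after <E> is nullable, so FOLLOW(<E>) ⊇ FOLLOW(<S>) = {$, u, v}. Thus FOLLOW(<E>) = {$, u, v}.
FOLLOW(<C>): in <E>->v <S> <C>, the suffix after <C> is empty, so FOLLOW(<C>) ⊇ FOLLOW(<E>) = {$, u, v}. Thus FOLLOW(<C>) = {$, u, v}.

{$, u, v}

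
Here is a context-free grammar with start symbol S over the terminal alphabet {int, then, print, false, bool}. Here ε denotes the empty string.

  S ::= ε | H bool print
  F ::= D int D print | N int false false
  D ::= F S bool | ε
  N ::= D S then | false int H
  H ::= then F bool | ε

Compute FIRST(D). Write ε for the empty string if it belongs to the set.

{ε, bool, false, int, then}

FIRST(H): from H::=then F bool we get {then}; from H::=ε we get {ε}. So FIRST(H) = {ε, then}.
FIRST(S): from S::=ε we get {ε}; from S::=H bool print we get {bool, then}. So FIRST(S) = {ε, bool, then}.
FIRST(F): from F::=D int D print we get {bool, false, int, then}; from F::=N int false false we get {bool, false, int, then}. So FIRST(F) = {bool, false, int, then}.
FIRST(D): from D::=F S bool we get {bool, false, int, then}; from D::=ε we get {ε}. So FIRST(D) = {ε, bool, false, int, then}.
FIRST(N): from N::=D S then we get {bool, false, int, then}; from N::=false int H we get {false}. So FIRST(N) = {bool, false, int, then}.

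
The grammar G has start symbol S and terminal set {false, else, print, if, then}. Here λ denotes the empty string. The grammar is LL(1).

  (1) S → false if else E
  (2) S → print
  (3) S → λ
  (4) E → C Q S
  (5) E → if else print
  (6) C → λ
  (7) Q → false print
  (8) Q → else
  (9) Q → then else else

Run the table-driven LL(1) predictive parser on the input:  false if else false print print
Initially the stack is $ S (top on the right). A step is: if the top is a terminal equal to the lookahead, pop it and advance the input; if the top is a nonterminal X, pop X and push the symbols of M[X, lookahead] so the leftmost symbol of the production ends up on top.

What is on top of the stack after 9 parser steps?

step 1: stack=$ S  input=false if else false print print $  — expand S → false if else E
step 2: stack=$ E else if false  input=false if else false print print $  — match false
step 3: stack=$ E else if  input=if else false print print $  — match if
step 4: stack=$ E else  input=else false print print $  — match else
step 5: stack=$ E  input=false print print $  — expand E → C Q S
step 6: stack=$ S Q C  input=false print print $  — expand C → λ
step 7: stack=$ S Q  input=false print print $  — expand Q → false print
step 8: stack=$ S print false  input=false print print $  — match false
step 9: stack=$ S print  input=print print $  — match print
Stack after step 9: $ S (top = S).

S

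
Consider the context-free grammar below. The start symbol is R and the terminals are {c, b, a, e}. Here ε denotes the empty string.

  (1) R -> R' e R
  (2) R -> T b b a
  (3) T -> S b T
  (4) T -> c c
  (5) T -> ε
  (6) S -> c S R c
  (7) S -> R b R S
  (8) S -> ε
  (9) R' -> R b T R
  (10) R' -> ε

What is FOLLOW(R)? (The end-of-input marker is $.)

FIRST(R) = {b, c, e}  (via R' e R, T b b a)
FIRST(S) = {ε, b, c, e}  (via R b R S)
FIRST(R') = {ε, b, c, e}  (via R b T R)
FIRST(T) = {ε, b, c, e}  (via S b T)
FOLLOW(R) includes $ since R is the start symbol.
FOLLOW(T): in R->T b b a, T is followed by b b a with FIRST {b}; in T->S b T, the suffix after T is empty (adds nothing new); in R'->R b T R, T is followed by R with FIRST {b, c, e}. Thus FOLLOW(T) = {b, c, e}.
FOLLOW(S): in T->S b T, S is followed by b T with FIRST {b}; in S->c S R c, S is followed by R c with FIRST {b, c, e}; in S->R b R S, the suffix after S is empty (adds nothing new). Thus FOLLOW(S) = {b, c, e}.
FOLLOW(R'): in R->R' e R, R' is followed by e R with FIRST {e}. Thus FOLLOW(R') = {e}.
FOLLOW(R): in R->R' e R, the suffix after R is empty (adds nothing new); in S->c S R c, R is followed by c with FIRST {c}; in S->R b R S (occurrence 1), R is followed by b R S with FIRST {b}; in S->R b R S (occurrence 2), R is followed by S with FIRST {ε, b, c, e}; in S->R b R S (occurrence 2), the suffix after R is nullable, so FOLLOW(R) ⊇ FOLLOW(S) = {b, c, e}; in R'->R b T R (occurrence 1), R is followed by b T R with FIRST {b}; in R'->R b T R (occurrence 2), the suffix after R is empty, so FOLLOW(R) ⊇ FOLLOW(R') = {e}. Thus FOLLOW(R) = {$, b, c, e}.

{$, b, c, e}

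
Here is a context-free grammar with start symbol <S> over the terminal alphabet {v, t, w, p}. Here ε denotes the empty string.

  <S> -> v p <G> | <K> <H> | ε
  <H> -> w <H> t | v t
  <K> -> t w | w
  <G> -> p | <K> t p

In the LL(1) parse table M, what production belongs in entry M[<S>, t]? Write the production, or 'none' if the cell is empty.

FIRST(<H>): from <H>->w <H> t we get {w}; from <H>->v t we get {v}. So FIRST(<H>) = {v, w}.
FIRST(<K>): from <K>->t w we get {t}; from <K>->w we get {w}. So FIRST(<K>) = {t, w}.
FIRST(<S>): from <S>->v p <G> we get {v}; from <S>-><K> <H> we get {t, w}; from <S>->ε we get {ε}. So FIRST(<S>) = {ε, t, v, w}.
FIRST(<G>): from <G>->p we get {p}; from <G>-><K> t p we get {t, w}. So FIRST(<G>) = {p, t, w}.
FOLLOW(<S>) includes $ since <S> is the start symbol.
FOLLOW(<S>): <S> appears on no right-hand side. Thus FOLLOW(<S>) = {$}.
For <S> -> v p <G>: FIRST(v p <G>) = {v}, so it goes in M[<S>, t] for t ∈ {v}.
For <S> -> <K> <H>: FIRST(<K> <H>) = {t, w}, so it goes in M[<S>, t] for t ∈ {t, w}.
For <S> -> ε: FIRST(ε) = {ε}, so it goes in M[<S>, t] for t ∈ {}; since ε ∈ FIRST, also for every t ∈ FOLLOW(<S>) = {$}.

<S> -> <K> <H>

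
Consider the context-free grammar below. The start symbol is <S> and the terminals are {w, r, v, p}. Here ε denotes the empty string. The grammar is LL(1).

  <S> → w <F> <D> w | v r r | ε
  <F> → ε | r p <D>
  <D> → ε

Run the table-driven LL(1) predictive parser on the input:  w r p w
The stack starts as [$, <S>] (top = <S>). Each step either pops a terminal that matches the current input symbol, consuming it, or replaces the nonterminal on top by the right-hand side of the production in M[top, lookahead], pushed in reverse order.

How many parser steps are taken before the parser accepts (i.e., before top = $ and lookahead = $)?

     Stack            Input      Action
  1  $ <S>            w r p w $  expand <S> → w <F> <D> w
  2  $ w <D> <F> w    w r p w $  match w
  3  $ w <D> <F>      r p w $    expand <F> → r p <D>
  4  $ w <D> <D> p r  r p w $    match r
  5  $ w <D> <D> p    p w $      match p
  6  $ w <D> <D>      w $        expand <D> → ε
  7  $ w <D>          w $        expand <D> → ε
  8  $ w              w $        match w
Accept reached after 8 steps.

8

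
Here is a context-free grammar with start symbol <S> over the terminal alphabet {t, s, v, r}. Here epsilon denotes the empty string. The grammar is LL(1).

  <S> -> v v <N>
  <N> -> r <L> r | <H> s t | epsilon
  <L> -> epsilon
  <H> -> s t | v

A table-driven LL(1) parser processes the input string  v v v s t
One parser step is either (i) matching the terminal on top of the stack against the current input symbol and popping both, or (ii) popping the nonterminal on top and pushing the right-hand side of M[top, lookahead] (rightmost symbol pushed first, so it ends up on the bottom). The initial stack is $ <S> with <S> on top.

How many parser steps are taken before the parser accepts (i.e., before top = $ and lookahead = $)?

8

step 1: stack=$ <S>  input=v v v s t $  — expand <S> -> v v <N>
step 2: stack=$ <N> v v  input=v v v s t $  — match v
step 3: stack=$ <N> v  input=v v s t $  — match v
step 4: stack=$ <N>  input=v s t $  — expand <N> -> <H> s t
step 5: stack=$ t s <H>  input=v s t $  — expand <H> -> v
step 6: stack=$ t s v  input=v s t $  — match v
step 7: stack=$ t s  input=s t $  — match s
step 8: stack=$ t  input=t $  — match t
Accept reached after 8 steps.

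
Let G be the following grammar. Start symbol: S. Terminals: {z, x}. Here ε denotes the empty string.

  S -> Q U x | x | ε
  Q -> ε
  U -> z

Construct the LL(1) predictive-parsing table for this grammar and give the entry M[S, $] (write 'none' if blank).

FIRST(Q): from Q->ε we get {ε}. So FIRST(Q) = {ε}.
FIRST(U): from U->z we get {z}. So FIRST(U) = {z}.
FIRST(S): from S->Q U x we get {z}; from S->x we get {x}; from S->ε we get {ε}. So FIRST(S) = {ε, x, z}.
FOLLOW(S) includes $ since S is the start symbol.
FOLLOW(S): S appears on no right-hand side. Thus FOLLOW(S) = {$}.
For S -> Q U x: FIRST(Q U x) = {z}, so it goes in M[S, t] for t ∈ {z}.
For S -> x: FIRST(x) = {x}, so it goes in M[S, t] for t ∈ {x}.
For S -> ε: FIRST(ε) = {ε}, so it goes in M[S, t] for t ∈ {}; since ε ∈ FIRST, also for every t ∈ FOLLOW(S) = {$}.

S -> ε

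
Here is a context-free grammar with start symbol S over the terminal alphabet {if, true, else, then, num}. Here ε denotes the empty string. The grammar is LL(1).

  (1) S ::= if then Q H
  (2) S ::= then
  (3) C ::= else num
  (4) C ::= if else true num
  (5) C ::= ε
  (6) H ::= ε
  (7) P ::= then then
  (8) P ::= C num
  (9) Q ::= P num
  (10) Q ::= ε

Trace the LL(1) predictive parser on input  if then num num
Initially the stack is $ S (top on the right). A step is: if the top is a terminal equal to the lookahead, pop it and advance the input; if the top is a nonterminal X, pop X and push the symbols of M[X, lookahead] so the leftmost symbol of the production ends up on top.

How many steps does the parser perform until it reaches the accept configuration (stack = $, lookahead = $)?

step 1: stack=$ S  input=if then num num $  — expand S ::= if then Q H
step 2: stack=$ H Q then if  input=if then num num $  — match if
step 3: stack=$ H Q then  input=then num num $  — match then
step 4: stack=$ H Q  input=num num $  — expand Q ::= P num
step 5: stack=$ H num P  input=num num $  — expand P ::= C num
step 6: stack=$ H num num C  input=num num $  — expand C ::= ε
step 7: stack=$ H num num  input=num num $  — match num
step 8: stack=$ H num  input=num $  — match num
step 9: stack=$ H  input=$  — expand H ::= ε
Accept reached after 9 steps.

9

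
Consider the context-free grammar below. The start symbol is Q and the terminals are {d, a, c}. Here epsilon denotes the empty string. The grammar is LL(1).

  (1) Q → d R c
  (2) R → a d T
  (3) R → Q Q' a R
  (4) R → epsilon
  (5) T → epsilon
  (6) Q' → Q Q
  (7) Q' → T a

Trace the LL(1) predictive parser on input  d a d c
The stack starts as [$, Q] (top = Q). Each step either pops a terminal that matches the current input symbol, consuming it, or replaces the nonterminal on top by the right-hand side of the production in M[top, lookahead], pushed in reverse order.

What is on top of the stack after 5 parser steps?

T

step 1: stack=$ Q  input=d a d c $  — expand Q → d R c
step 2: stack=$ c R d  input=d a d c $  — match d
step 3: stack=$ c R  input=a d c $  — expand R → a d T
step 4: stack=$ c T d a  input=a d c $  — match a
step 5: stack=$ c T d  input=d c $  — match d
Stack after step 5: $ c T (top = T).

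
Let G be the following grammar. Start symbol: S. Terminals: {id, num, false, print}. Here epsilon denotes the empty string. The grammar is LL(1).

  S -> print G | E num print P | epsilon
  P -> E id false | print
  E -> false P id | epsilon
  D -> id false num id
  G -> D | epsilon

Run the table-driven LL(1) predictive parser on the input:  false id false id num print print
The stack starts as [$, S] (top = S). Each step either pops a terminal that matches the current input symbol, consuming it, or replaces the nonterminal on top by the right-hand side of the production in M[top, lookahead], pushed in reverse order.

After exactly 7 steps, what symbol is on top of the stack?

id

     Stack                        Input                                Action
  1  $ S                          false id false id num print print $  expand S -> E num print P
  2  $ P print num E              false id false id num print print $  expand E -> false P id
  3  $ P print num id P false     false id false id num print print $  match false
  4  $ P print num id P           id false id num print print $        expand P -> E id false
  5  $ P print num id false id E  id false id num print print $        expand E -> epsilon
  6  $ P print num id false id    id false id num print print $        match id
  7  $ P print num id false       false id num print print $           match false
Stack after step 7: $ P print num id (top = id).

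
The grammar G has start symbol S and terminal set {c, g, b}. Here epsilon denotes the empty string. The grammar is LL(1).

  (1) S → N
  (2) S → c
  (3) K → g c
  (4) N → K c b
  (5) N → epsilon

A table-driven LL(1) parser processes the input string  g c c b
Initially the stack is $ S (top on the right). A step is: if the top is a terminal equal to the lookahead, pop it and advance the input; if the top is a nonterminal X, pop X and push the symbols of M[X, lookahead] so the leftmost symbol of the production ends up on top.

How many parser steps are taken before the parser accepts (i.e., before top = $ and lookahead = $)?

     Stack      Input      Action
  1  $ S        g c c b $  expand S → N
  2  $ N        g c c b $  expand N → K c b
  3  $ b c K    g c c b $  expand K → g c
  4  $ b c c g  g c c b $  match g
  5  $ b c c    c c b $    match c
  6  $ b c      c b $      match c
  7  $ b        b $        match b
Accept reached after 7 steps.

7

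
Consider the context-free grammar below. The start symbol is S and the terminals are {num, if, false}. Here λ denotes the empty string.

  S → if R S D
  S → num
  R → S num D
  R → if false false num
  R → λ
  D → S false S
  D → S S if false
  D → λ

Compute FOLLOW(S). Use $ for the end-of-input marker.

{$, false, if, num}

FIRST(S): from S→if R S D we get {if}; from S→num we get {num}. So FIRST(S) = {if, num}.
FIRST(R): from R→S num D we get {if, num}; from R→if false false num we get {if}; from R→λ we get {λ}. So FIRST(R) = {λ, if, num}.
FIRST(D): from D→S false S we get {if, num}; from D→S S if false we get {if, num}; from D→λ we get {λ}. So FIRST(D) = {λ, if, num}.
FOLLOW(S) includes $ since S is the start symbol.
FOLLOW(R): in S→if R S D, R is followed by S D with FIRST {if, num}. Thus FOLLOW(R) = {if, num}.
FOLLOW(S): in S→if R S D, S is followed by D with FIRST {λ, if, num}; in S→if R S D, the suffix after S is nullable (adds nothing new); in R→S num D, S is followed by num D with FIRST {num}; in D→S false S (occurrence 1), S is followed by false S with FIRST {false}; in D→S false S (occurrence 2), the suffix after S is empty, so FOLLOW(S) ⊇ FOLLOW(D) = {$, false, if, num}; in D→S S if false (occurrence 1), S is followed by S if false with FIRST {if, num}; in D→S S if false (occurrence 2), S is followed by if false with FIRST {if}. Thus FOLLOW(S) = {$, false, if, num}.
FOLLOW(D): in S→if R S D, the suffix after D is empty, so FOLLOW(D) ⊇ FOLLOW(S) = {$, false, if, num}; in R→S num D, the suffix after D is empty, so FOLLOW(D) ⊇ FOLLOW(R) = {if, num}. Thus FOLLOW(D) = {$, false, if, num}.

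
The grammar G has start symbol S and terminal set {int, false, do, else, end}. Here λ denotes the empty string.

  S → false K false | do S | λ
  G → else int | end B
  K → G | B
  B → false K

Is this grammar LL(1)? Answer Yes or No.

Yes

FIRST(S) = {λ, do, false}
FIRST(G) = {else, end}
FIRST(K) = {else, end, false}
FIRST(B) = {false}
FOLLOW(S) = {$}
FOLLOW(G) = {false}
FOLLOW(K) = {false}
FOLLOW(B) = {false}
Each cell of M receives at most one production.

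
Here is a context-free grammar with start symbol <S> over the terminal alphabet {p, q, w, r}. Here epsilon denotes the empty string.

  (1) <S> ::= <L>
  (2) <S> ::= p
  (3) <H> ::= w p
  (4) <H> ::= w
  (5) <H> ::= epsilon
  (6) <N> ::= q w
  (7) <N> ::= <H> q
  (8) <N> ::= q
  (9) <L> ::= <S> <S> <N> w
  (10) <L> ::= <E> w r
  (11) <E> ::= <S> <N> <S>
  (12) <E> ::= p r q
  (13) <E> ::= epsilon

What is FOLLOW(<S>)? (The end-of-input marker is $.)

{$, p, q, w}

FIRST(<H>) = {epsilon, w}
FIRST(<N>) = {q, w}  (via <H> q)
FIRST(<S>) = {p, w}  (via <L>)
FIRST(<E>) = {epsilon, p, w}  (via <S> <N> <S>)
FIRST(<L>) = {p, w}  (via <S> <S> <N> w, <E> w r)
FOLLOW(<S>) includes $ since <S> is the start symbol.
FOLLOW(<H>): in <N>::=<H> q, <H> is followed by q with FIRST {q}. Thus FOLLOW(<H>) = {q}.
FOLLOW(<N>): in <L>::=<S> <S> <N> w, <N> is followed by w with FIRST {w}; in <E>::=<S> <N> <S>, <N> is followed by <S> with FIRST {p, w}. Thus FOLLOW(<N>) = {p, w}.
FOLLOW(<E>): in <L>::=<E> w r, <E> is followed by w r with FIRST {w}. Thus FOLLOW(<E>) = {w}.
FOLLOW(<S>): in <L>::=<S> <S> <N> w (occurrence 1), <S> is followed by <S> <N> w with FIRST {p, w}; in <L>::=<S> <S> <N> w (occurrence 2), <S> is followed by <N> w with FIRST {q, w}; in <E>::=<S> <N> <S> (occurrence 1), <S> is followed by <N> <S> with FIRST {q, w}; in <E>::=<S> <N> <S> (occurrence 2), the suffix after <S> is empty, so FOLLOW(<S>) ⊇ FOLLOW(<E>) = {w}. Thus FOLLOW(<S>) = {$, p, q, w}.
FOLLOW(<L>): in <S>::=<L>, the suffix after <L> is empty, so FOLLOW(<L>) ⊇ FOLLOW(<S>) = {$, p, q, w}. Thus FOLLOW(<L>) = {$, p, q, w}.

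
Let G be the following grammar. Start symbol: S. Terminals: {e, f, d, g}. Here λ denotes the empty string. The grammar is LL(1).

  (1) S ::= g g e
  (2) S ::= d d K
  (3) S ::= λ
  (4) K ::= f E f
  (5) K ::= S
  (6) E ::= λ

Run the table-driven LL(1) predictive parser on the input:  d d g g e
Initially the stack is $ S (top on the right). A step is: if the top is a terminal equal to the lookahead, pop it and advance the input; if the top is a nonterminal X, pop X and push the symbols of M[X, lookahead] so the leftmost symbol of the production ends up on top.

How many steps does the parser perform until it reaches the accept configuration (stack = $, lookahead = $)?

     Stack    Input        Action
  1  $ S      d d g g e $  expand S ::= d d K
  2  $ K d d  d d g g e $  match d
  3  $ K d    d g g e $    match d
  4  $ K      g g e $      expand K ::= S
  5  $ S      g g e $      expand S ::= g g e
  6  $ e g g  g g e $      match g
  7  $ e g    g e $        match g
  8  $ e      e $          match e
Accept reached after 8 steps.

8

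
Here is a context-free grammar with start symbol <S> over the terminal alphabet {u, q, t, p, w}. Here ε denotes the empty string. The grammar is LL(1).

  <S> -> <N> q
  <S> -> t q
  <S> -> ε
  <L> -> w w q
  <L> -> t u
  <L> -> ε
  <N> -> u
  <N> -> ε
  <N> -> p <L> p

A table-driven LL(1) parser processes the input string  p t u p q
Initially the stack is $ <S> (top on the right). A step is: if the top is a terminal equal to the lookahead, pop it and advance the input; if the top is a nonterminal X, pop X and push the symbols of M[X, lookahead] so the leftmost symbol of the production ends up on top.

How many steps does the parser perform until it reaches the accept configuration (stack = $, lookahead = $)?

step 1: stack=$ <S>  input=p t u p q $  — expand <S> -> <N> q
step 2: stack=$ q <N>  input=p t u p q $  — expand <N> -> p <L> p
step 3: stack=$ q p <L> p  input=p t u p q $  — match p
step 4: stack=$ q p <L>  input=t u p q $  — expand <L> -> t u
step 5: stack=$ q p u t  input=t u p q $  — match t
step 6: stack=$ q p u  input=u p q $  — match u
step 7: stack=$ q p  input=p q $  — match p
step 8: stack=$ q  input=q $  — match q
Accept reached after 8 steps.

8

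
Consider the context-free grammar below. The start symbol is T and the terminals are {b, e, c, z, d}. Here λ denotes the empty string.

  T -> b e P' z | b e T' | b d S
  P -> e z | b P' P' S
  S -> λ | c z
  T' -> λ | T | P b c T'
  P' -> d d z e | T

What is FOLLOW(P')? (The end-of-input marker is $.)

FIRST(T): from T->b e P' z we get {b}; from T->b e T' we get {b}; from T->b d S we get {b}. So FIRST(T) = {b}.
FIRST(P): from P->e z we get {e}; from P->b P' P' S we get {b}. So FIRST(P) = {b, e}.
FIRST(S): from S->λ we get {λ}; from S->c z we get {c}. So FIRST(S) = {λ, c}.
FIRST(T'): from T'->λ we get {λ}; from T'->T we get {b}; from T'->P b c T' we get {b, e}. So FIRST(T') = {λ, b, e}.
FIRST(P'): from P'->d d z e we get {d}; from P'->T we get {b}. So FIRST(P') = {b, d}.
FOLLOW(T) includes $ since T is the start symbol.
FOLLOW(P): in T'->P b c T', P is followed by b c T' with FIRST {b}. Thus FOLLOW(P) = {b}.
FOLLOW(P'): in T->b e P' z, P' is followed by z with FIRST {z}; in P->b P' P' S (occurrence 1), P' is followed by P' S with FIRST {b, d}; in P->b P' P' S (occurrence 2), P' is followed by S with FIRST {λ, c}; in P->b P' P' S (occurrence 2), the suffix after P' is nullable, so FOLLOW(P') ⊇ FOLLOW(P) = {b}. Thus FOLLOW(P') = {b, c, d, z}.
FOLLOW(T): in T'->T, the suffix after T is empty, so FOLLOW(T) ⊇ FOLLOW(T') = {$, b, c, d, z}; in P'->T, the suffix after T is empty, so FOLLOW(T) ⊇ FOLLOW(P') = {b, c, d, z}. Thus FOLLOW(T) = {$, b, c, d, z}.
FOLLOW(S): in T->b d S, the suffix after S is empty, so FOLLOW(S) ⊇ FOLLOW(T) = {$, b, c, d, z}; in P->b P' P' S, the suffix after S is empty, so FOLLOW(S) ⊇ FOLLOW(P) = {b}. Thus FOLLOW(S) = {$, b, c, d, z}.
FOLLOW(T'): in T->b e T', the suffix after T' is empty, so FOLLOW(T') ⊇ FOLLOW(T) = {$, b, c, d, z}; in T'->P b c T', the suffix after T' is empty (adds nothing new). Thus FOLLOW(T') = {$, b, c, d, z}.

{b, c, d, z}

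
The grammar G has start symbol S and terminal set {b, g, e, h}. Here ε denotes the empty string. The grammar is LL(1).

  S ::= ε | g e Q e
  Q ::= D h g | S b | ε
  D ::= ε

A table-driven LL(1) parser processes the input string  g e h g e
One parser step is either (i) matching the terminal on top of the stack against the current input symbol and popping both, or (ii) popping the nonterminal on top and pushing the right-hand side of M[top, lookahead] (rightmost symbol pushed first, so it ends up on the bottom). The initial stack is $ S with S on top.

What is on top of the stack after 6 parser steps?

     Stack      Input        Action
  1  $ S        g e h g e $  expand S ::= g e Q e
  2  $ e Q e g  g e h g e $  match g
  3  $ e Q e    e h g e $    match e
  4  $ e Q      h g e $      expand Q ::= D h g
  5  $ e g h D  h g e $      expand D ::= ε
  6  $ e g h    h g e $      match h
Stack after step 6: $ e g (top = g).

g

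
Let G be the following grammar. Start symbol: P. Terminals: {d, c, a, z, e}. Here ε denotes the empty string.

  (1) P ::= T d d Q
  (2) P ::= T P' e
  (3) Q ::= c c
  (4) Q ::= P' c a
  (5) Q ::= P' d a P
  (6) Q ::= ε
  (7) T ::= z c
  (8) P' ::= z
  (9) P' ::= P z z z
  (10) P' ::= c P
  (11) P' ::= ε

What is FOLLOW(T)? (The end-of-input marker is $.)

FIRST(T): from T::=z c we get {z}. So FIRST(T) = {z}.
FIRST(P): from P::=T d d Q we get {z}; from P::=T P' e we get {z}. So FIRST(P) = {z}.
FIRST(P'): from P'::=z we get {z}; from P'::=P z z z we get {z}; from P'::=c P we get {c}; from P'::=ε we get {ε}. So FIRST(P') = {ε, c, z}.
FIRST(Q): from Q::=c c we get {c}; from Q::=P' c a we get {c, z}; from Q::=P' d a P we get {c, d, z}; from Q::=ε we get {ε}. So FIRST(Q) = {ε, c, d, z}.
FOLLOW(P) includes $ since P is the start symbol.
FOLLOW(T): in P::=T d d Q, T is followed by d d Q with FIRST {d}; in P::=T P' e, T is followed by P' e with FIRST {c, e, z}. Thus FOLLOW(T) = {c, d, e, z}.
FOLLOW(P'): in P::=T P' e, P' is followed by e with FIRST {e}; in Q::=P' c a, P' is followed by c a with FIRST {c}; in Q::=P' d a P, P' is followed by d a P with FIRST {d}. Thus FOLLOW(P') = {c, d, e}.
FOLLOW(P): in Q::=P' d a P, the suffix after P is empty, so FOLLOW(P) ⊇ FOLLOW(Q) = {$, c, d, e, z}; in P'::=P z z z, P is followed by z z z with FIRST {z}; in P'::=c P, the suffix after P is empty, so FOLLOW(P) ⊇ FOLLOW(P') = {c, d, e}. Thus FOLLOW(P) = {$, c, d, e, z}.
FOLLOW(Q): in P::=T d d Q, the suffix after Q is empty, so FOLLOW(Q) ⊇ FOLLOW(P) = {$, c, d, e, z}. Thus FOLLOW(Q) = {$, c, d, e, z}.

{c, d, e, z}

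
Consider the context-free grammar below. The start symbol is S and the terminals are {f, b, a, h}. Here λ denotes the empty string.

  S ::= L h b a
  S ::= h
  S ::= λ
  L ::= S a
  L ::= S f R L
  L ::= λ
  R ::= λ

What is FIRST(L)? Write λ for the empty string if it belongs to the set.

{λ, a, f, h}

FIRST(R) = {λ}
FIRST(S) = {λ, a, f, h}  (via L h b a)
FIRST(L) = {λ, a, f, h}  (via S a, S f R L)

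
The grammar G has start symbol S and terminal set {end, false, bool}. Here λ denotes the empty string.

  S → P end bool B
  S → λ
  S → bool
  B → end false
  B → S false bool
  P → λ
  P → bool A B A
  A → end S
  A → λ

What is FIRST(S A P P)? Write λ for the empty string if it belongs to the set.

FIRST(P): from P→λ we get {λ}; from P→bool A B A we get {bool}. So FIRST(P) = {λ, bool}.
FIRST(A): from A→end S we get {end}; from A→λ we get {λ}. So FIRST(A) = {λ, end}.
FIRST(S): from S→P end bool B we get {bool, end}; from S→λ we get {λ}; from S→bool we get {bool}. So FIRST(S) = {λ, bool, end}.
FIRST(B): from B→end false we get {end}; from B→S false bool we get {bool, end, false}. So FIRST(B) = {bool, end, false}.
FIRST(S A P P): take FIRST of each symbol in turn, carrying on past any symbol whose FIRST contains λ; result {λ, bool, end}.

{λ, bool, end}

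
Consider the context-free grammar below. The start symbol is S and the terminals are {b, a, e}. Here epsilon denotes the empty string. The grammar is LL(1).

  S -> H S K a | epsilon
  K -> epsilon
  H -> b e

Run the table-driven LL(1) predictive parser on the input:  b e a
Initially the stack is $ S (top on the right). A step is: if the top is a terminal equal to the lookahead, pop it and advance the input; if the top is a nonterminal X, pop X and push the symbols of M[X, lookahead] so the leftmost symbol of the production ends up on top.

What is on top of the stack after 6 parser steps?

step 1: stack=$ S  input=b e a $  — expand S -> H S K a
step 2: stack=$ a K S H  input=b e a $  — expand H -> b e
step 3: stack=$ a K S e b  input=b e a $  — match b
step 4: stack=$ a K S e  input=e a $  — match e
step 5: stack=$ a K S  input=a $  — expand S -> epsilon
step 6: stack=$ a K  input=a $  — expand K -> epsilon
Stack after step 6: $ a (top = a).

a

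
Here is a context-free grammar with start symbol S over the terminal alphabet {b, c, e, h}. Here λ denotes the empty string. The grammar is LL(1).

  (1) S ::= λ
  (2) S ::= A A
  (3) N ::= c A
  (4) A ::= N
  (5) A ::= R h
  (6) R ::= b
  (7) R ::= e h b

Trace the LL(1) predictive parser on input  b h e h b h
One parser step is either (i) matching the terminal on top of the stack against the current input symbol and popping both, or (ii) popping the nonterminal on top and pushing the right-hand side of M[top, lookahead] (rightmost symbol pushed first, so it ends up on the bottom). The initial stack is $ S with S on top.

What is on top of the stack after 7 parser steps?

step 1: stack=$ S  input=b h e h b h $  — expand S ::= A A
step 2: stack=$ A A  input=b h e h b h $  — expand A ::= R h
step 3: stack=$ A h R  input=b h e h b h $  — expand R ::= b
step 4: stack=$ A h b  input=b h e h b h $  — match b
step 5: stack=$ A h  input=h e h b h $  — match h
step 6: stack=$ A  input=e h b h $  — expand A ::= R h
step 7: stack=$ h R  input=e h b h $  — expand R ::= e h b
Stack after step 7: $ h b h e (top = e).

e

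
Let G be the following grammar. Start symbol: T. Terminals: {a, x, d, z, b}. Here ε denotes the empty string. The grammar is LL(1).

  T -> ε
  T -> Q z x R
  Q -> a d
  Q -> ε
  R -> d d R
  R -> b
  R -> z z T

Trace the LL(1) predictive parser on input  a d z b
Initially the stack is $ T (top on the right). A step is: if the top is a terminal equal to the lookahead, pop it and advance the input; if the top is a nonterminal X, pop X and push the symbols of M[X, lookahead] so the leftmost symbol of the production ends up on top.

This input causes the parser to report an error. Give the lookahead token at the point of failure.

b

     Stack        Input      Action
  1  $ T          a d z b $  expand T -> Q z x R
  2  $ R x z Q    a d z b $  expand Q -> a d
  3  $ R x z d a  a d z b $  match a
  4  $ R x z d    d z b $    match d
  5  $ R x z      z b $      match z
  6  $ R x        b $        error: top is terminal x but lookahead is b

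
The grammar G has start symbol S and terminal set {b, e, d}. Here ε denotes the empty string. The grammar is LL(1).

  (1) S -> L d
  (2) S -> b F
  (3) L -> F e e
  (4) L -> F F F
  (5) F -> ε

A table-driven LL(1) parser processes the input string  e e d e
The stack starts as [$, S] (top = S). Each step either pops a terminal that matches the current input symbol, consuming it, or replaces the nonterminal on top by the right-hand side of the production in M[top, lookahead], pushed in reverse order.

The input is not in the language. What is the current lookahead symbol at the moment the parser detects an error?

step 1: stack=$ S  input=e e d e $  — expand S -> L d
step 2: stack=$ d L  input=e e d e $  — expand L -> F e e
step 3: stack=$ d e e F  input=e e d e $  — expand F -> ε
step 4: stack=$ d e e  input=e e d e $  — match e
step 5: stack=$ d e  input=e d e $  — match e
step 6: stack=$ d  input=d e $  — match d
step 7: stack=$  input=e $  — error: stack empty but input remains

e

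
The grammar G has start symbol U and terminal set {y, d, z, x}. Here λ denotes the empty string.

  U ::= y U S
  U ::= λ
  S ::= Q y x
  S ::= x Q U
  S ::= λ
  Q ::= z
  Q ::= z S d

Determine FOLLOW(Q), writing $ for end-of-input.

FIRST(U): from U::=y U S we get {y}; from U::=λ we get {λ}. So FIRST(U) = {λ, y}.
FIRST(Q): from Q::=z we get {z}; from Q::=z S d we get {z}. So FIRST(Q) = {z}.
FIRST(S): from S::=Q y x we get {z}; from S::=x Q U we get {x}; from S::=λ we get {λ}. So FIRST(S) = {λ, x, z}.
FOLLOW(U) includes $ since U is the start symbol.
FOLLOW(U): in U::=y U S, U is followed by S with FIRST {λ, x, z}; in U::=y U S, the suffix after U is nullable (adds nothing new); in S::=x Q U, the suffix after U is empty, so FOLLOW(U) ⊇ FOLLOW(S) = {$, d, x, z}. Thus FOLLOW(U) = {$, d, x, z}.
FOLLOW(S): in U::=y U S, the suffix after S is empty, so FOLLOW(S) ⊇ FOLLOW(U) = {$, d, x, z}; in Q::=z S d, S is followed by d with FIRST {d}. Thus FOLLOW(S) = {$, d, x, z}.
FOLLOW(Q): in S::=Q y x, Q is followed by y x with FIRST {y}; in S::=x Q U, Q is followed by U with FIRST {λ, y}; in S::=x Q U, the suffix after Q is nullable, so FOLLOW(Q) ⊇ FOLLOW(S) = {$, d, x, z}. Thus FOLLOW(Q) = {$, d, x, y, z}.

{$, d, x, y, z}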